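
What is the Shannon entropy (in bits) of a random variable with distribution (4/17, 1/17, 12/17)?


H = -sum(p_i * log2(p_i)). Terms: -(4/17)*log2(4/17) = 0.491168; -(1/17)*log2(1/17) = 0.240439; -(12/17)*log2(12/17) = 0.354706. H = 0.491168 + 0.240439 + 0.354706 = 1.0863

1.0863 bits


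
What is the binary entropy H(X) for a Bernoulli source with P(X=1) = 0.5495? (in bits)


H = -p*log2(p) - (1-p)*log2(1-p). -0.5495*log2(0.5495) = 0.474663; -0.4505*log2(0.4505) = 0.518256. H = 0.474663 + 0.518256 = 0.9929

0.9929 bits


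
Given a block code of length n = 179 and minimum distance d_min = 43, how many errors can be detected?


Detection capability = d_min - 1 = 43 - 1 = 42

42 errors


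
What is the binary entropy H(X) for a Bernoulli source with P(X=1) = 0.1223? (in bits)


H = -p*log2(p) - (1-p)*log2(1-p). -0.1223*log2(0.1223) = 0.370753; -0.8777*log2(0.8777) = 0.165183. H = 0.370753 + 0.165183 = 0.5359

0.5359 bits


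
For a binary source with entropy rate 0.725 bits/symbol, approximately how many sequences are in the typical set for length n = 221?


log2|A_typical| = nH = 221 * 0.725 = 160.225, so |A_typical| ~ 2^160.225 = 1.708e+48

1.708e+48


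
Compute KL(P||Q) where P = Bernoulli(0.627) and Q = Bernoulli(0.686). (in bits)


KL = p*log2(p/q) + (1-p)*log2((1-p)/(1-q)) = 0.627*log2(0.627/0.686) + 0.373*log2(0.373/0.314) = 0.0113

0.0113 bits


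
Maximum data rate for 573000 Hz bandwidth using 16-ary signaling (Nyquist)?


Rate = 2 * B * log2(M) = 2 * 573000 * 4.0 = 4584000.0

4584000.0 bps


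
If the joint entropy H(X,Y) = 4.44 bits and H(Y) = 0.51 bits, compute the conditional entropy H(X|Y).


H(X|Y) = H(X,Y) - H(Y) = 4.44 - 0.51 = 3.93

3.93 bits


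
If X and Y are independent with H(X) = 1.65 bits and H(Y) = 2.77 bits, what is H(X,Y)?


For independent variables, H(X,Y) = H(X) + H(Y) = 1.65 + 2.77 = 4.42

4.42 bits


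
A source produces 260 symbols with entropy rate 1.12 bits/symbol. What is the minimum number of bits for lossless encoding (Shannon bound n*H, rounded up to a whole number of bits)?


Minimum bits >= n * H = 260 * 1.12 = 291.2, rounded up to a whole number of bits = 292

292 bits


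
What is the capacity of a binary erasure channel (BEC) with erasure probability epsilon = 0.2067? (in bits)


C = 1 - epsilon = 1 - 0.2067 = 0.7933

0.7933 bits


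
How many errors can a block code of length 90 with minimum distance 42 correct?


Correction capability = floor((d-1)/2) = floor((42-1)/2) = 20

20 errors


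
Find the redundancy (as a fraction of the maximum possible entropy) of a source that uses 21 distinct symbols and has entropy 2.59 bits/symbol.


H_max = log2(K) = log2(21) = 4.3923 bits/symbol. Redundancy = 1 - H/H_max = 1 - 2.59/4.3923 = 1 - 0.5897 = 0.4103

0.4103


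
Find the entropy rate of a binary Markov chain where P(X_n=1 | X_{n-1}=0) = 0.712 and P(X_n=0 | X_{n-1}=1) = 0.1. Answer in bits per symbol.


Stationary distribution: pi_0 = p10/(p01+p10) = 0.1232, pi_1 = 0.8768. Entropy rate H' = pi_0*H(p01) + pi_1*H(p10) = 0.1232*0.8661 + 0.8768*0.469 = 0.5179

0.5179 bits/symbol


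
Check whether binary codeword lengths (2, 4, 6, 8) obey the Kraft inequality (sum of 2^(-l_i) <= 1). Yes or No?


Kraft sum = sum(2^(-l_i)) = 0.332, need <= 1. Result: satisfied (a binary prefix-free code with these lengths exists)

Yes


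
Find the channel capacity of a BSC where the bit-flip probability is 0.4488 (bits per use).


H(p) = -p*log2(p) - (1-p)*log2(1-p) = -0.4488*log2(0.4488) - 0.5512*log2(0.5512) = 0.518748 + 0.473675 = 0.9924. C = 1 - H(p) = 1 - 0.9924 = 0.0076

0.0076 bits


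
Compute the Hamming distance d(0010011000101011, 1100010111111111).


Count differing positions: ^ ^ ^ . . . ^ ^ ^ ^ . ^ . ^ . . = 9 differences

9


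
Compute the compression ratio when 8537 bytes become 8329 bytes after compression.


Ratio = original / compressed = 8537 / 8329 = 1.025

1.025


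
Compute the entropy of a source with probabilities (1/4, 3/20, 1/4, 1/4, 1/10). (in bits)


H = -sum(p_i * log2(p_i)). Terms: -(1/4)*log2(1/4) = 0.500000; -(3/20)*log2(3/20) = 0.410545; -(1/4)*log2(1/4) = 0.500000; -(1/4)*log2(1/4) = 0.500000; -(1/10)*log2(1/10) = 0.332193. H = 0.500000 + 0.410545 + 0.500000 + 0.500000 + 0.332193 = 2.2427

2.2427 bits


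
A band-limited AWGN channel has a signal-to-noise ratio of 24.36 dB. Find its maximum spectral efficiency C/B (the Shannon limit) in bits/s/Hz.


SNR_linear = 10^(24.36/10) = 272.8978; C/B = log2(1 + SNR_linear) = log2(1 + 272.8978) = 8.0975

8.0975 bits/s/Hz


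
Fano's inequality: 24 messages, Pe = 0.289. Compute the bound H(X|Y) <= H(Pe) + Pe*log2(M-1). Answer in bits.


H(Pe) = -Pe*log2(Pe) - (1-Pe)*log2(1-Pe) = -0.289*log2(0.289) - 0.711*log2(0.711) = 0.517558 + 0.349868 = 0.8674. Pe*log2(M-1) = 0.289*log2(23) = 1.307309. Bound = H(Pe) + Pe*log2(M-1) = 0.517558 + 0.349868 + 1.307309 = 2.1747

2.1747 bits


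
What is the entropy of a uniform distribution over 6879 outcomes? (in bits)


H = log2(n) = log2(6879) = 12.748

12.748 bits


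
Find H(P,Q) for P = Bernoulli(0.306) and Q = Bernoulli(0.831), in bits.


H(P,Q) = -p*log2(q) - (1-p)*log2(1-q). -0.306*log2(0.831) = 0.081726; -0.694*log2(0.169) = 1.780044. H(P,Q) = 0.081726 + 1.780044 = 1.8618

1.8618 bits


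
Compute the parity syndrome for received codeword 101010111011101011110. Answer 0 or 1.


Syndrome = XOR of all bits = 1 XOR 0 XOR 1 XOR 0 XOR 1 XOR 0 XOR 1 XOR 1 XOR 1 XOR 0 XOR 1 XOR 1 XOR 1 XOR 0 XOR 1 XOR 0 XOR 1 XOR 1 XOR 1 XOR 1 XOR 0 = 0

0


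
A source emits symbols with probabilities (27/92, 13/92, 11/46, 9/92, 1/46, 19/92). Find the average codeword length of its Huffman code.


Huffman construction (repeatedly merge the two least-probable nodes; each merge adds 1 bit to every symbol beneath it): 1/46 + 9/92 = 11/92; 11/92 + 13/92 = 6/23; 19/92 + 11/46 = 41/92; 6/23 + 27/92 = 51/92; 41/92 + 51/92 = 1. Resulting codeword lengths (in the order the probabilities were given): (2, 3, 2, 4, 4, 2). L_avg = sum(p_i * l_i) = 27/92*2 + 13/92*3 + 11/46*2 + 9/92*4 + 1/46*4 + 19/92*2 = 219/92 = 2.3804

2.3804 bits


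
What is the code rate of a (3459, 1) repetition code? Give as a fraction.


Rate = k/n = 1/3459

1/3459


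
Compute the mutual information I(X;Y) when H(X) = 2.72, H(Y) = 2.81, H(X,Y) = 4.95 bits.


I(X;Y) = H(X) + H(Y) - H(X,Y) = 2.72 + 2.81 - 4.95 = 0.58

0.58 bits


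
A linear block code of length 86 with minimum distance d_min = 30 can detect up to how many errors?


Detection capability = d_min - 1 = 30 - 1 = 29

29 errors


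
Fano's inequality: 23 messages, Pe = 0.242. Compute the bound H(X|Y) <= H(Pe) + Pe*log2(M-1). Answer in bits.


H(Pe) = -Pe*log2(Pe) - (1-Pe)*log2(1-Pe) = -0.242*log2(0.242) - 0.758*log2(0.758) = 0.495355 + 0.302996 = 0.7984. Pe*log2(M-1) = 0.242*log2(22) = 1.079182. Bound = H(Pe) + Pe*log2(M-1) = 0.495355 + 0.302996 + 1.079182 = 1.8775

1.8775 bits


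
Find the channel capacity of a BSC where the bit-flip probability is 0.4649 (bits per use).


H(p) = -p*log2(p) - (1-p)*log2(1-p) = -0.4649*log2(0.4649) - 0.5351*log2(0.5351) = 0.513718 + 0.482724 = 0.9964. C = 1 - H(p) = 1 - 0.9964 = 0.0036

0.0036 bits


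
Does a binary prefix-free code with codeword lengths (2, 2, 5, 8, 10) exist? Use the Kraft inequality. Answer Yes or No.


Kraft sum = sum(2^(-l_i)) = 0.5361, need <= 1. Result: satisfied (a binary prefix-free code with these lengths exists)

Yes


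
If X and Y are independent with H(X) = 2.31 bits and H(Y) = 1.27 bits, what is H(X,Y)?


For independent variables, H(X,Y) = H(X) + H(Y) = 2.31 + 1.27 = 3.58

3.58 bits


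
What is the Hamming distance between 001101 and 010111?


Count differing positions: . ^ ^ . ^ . = 3 differences

3


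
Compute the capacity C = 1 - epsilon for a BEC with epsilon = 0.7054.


C = 1 - epsilon = 1 - 0.7054 = 0.2946

0.2946 bits


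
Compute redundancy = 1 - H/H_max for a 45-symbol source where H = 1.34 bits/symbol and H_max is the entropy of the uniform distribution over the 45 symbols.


H_max = log2(K) = log2(45) = 5.4919 bits/symbol. Redundancy = 1 - H/H_max = 1 - 1.34/5.4919 = 1 - 0.244 = 0.756

0.756


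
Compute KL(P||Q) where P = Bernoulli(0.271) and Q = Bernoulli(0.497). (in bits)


KL = p*log2(p/q) + (1-p)*log2((1-p)/(1-q)) = 0.271*log2(0.271/0.497) + 0.729*log2(0.729/0.503) = 0.1532

0.1532 bits


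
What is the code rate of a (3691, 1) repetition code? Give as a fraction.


Rate = k/n = 1/3691

1/3691


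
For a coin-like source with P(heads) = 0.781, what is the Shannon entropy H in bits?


H = -p*log2(p) - (1-p)*log2(1-p). -0.781*log2(0.781) = 0.278509; -0.219*log2(0.219) = 0.479828. H = 0.278509 + 0.479828 = 0.7583

0.7583 bits


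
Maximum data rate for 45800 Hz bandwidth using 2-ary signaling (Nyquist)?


Rate = 2 * B * log2(M) = 2 * 45800 * 1.0 = 91600.0

91600.0 bps


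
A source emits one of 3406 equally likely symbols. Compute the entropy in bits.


H = log2(n) = log2(3406) = 11.7339

11.7339 bits


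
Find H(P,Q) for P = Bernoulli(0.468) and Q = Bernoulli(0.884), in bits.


H(P,Q) = -p*log2(q) - (1-p)*log2(1-q). -0.468*log2(0.884) = 0.083249; -0.532*log2(0.116) = 1.653351. H(P,Q) = 0.083249 + 1.653351 = 1.7366

1.7366 bits


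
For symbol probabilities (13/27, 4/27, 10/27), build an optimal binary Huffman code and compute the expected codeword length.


Huffman construction (repeatedly merge the two least-probable nodes; each merge adds 1 bit to every symbol beneath it): 4/27 + 10/27 = 14/27; 13/27 + 14/27 = 1. Resulting codeword lengths (in the order the probabilities were given): (1, 2, 2). L_avg = sum(p_i * l_i) = 13/27*1 + 4/27*2 + 10/27*2 = 41/27 = 1.5185

1.5185 bits


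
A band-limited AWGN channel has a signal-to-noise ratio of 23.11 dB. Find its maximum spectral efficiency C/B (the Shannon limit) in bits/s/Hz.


SNR_linear = 10^(23.11/10) = 204.6445; C/B = log2(1 + SNR_linear) = log2(1 + 204.6445) = 7.684

7.684 bits/s/Hz


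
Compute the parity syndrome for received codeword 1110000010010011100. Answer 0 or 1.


Syndrome = XOR of all bits = 1 XOR 1 XOR 1 XOR 0 XOR 0 XOR 0 XOR 0 XOR 0 XOR 1 XOR 0 XOR 0 XOR 1 XOR 0 XOR 0 XOR 1 XOR 1 XOR 1 XOR 0 XOR 0 = 0

0


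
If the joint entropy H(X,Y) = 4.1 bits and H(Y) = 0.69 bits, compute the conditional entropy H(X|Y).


H(X|Y) = H(X,Y) - H(Y) = 4.1 - 0.69 = 3.41

3.41 bits


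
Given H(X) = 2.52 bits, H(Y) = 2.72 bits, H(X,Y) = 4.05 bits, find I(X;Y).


I(X;Y) = H(X) + H(Y) - H(X,Y) = 2.52 + 2.72 - 4.05 = 1.19

1.19 bits


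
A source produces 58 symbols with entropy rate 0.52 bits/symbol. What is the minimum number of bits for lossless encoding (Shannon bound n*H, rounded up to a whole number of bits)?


Minimum bits >= n * H = 58 * 0.52 = 30.16, rounded up to a whole number of bits = 31

31 bits


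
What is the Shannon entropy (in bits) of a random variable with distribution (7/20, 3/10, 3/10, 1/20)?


H = -sum(p_i * log2(p_i)). Terms: -(7/20)*log2(7/20) = 0.530101; -(3/10)*log2(3/10) = 0.521090; -(3/10)*log2(3/10) = 0.521090; -(1/20)*log2(1/20) = 0.216096. H = 0.530101 + 0.521090 + 0.521090 + 0.216096 = 1.7884

1.7884 bits


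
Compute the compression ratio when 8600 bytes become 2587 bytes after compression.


Ratio = original / compressed = 8600 / 2587 = 3.3243

3.3243


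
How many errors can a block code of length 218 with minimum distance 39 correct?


Correction capability = floor((d-1)/2) = floor((39-1)/2) = 19

19 errors


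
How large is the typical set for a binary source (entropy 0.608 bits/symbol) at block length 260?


log2|A_typical| = nH = 260 * 0.608 = 158.08, so |A_typical| ~ 2^158.08 = 3.862e+47

3.862e+47


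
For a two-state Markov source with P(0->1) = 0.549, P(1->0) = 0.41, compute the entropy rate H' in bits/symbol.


Stationary distribution: pi_0 = p10/(p01+p10) = 0.4275, pi_1 = 0.5725. Entropy rate H' = pi_0*H(p01) + pi_1*H(p10) = 0.4275*0.9931 + 0.5725*0.9765 = 0.9836

0.9836 bits/symbol


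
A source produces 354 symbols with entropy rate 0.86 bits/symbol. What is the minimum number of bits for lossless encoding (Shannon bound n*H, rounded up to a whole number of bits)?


Minimum bits >= n * H = 354 * 0.86 = 304.44, rounded up to a whole number of bits = 305

305 bits


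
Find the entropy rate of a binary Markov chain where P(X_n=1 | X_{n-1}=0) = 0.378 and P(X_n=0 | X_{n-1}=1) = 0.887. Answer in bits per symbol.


Stationary distribution: pi_0 = p10/(p01+p10) = 0.7012, pi_1 = 0.2988. Entropy rate H' = pi_0*H(p01) + pi_1*H(p10) = 0.7012*0.9566 + 0.2988*0.5089 = 0.8228

0.8228 bits/symbol


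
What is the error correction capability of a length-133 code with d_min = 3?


Correction capability = floor((d-1)/2) = floor((3-1)/2) = 1

1 errors


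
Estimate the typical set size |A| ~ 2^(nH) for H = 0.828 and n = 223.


log2|A_typical| = nH = 223 * 0.828 = 184.644, so |A_typical| ~ 2^184.644 = 3.832e+55

3.832e+55


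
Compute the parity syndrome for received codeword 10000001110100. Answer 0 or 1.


Syndrome = XOR of all bits = 1 XOR 0 XOR 0 XOR 0 XOR 0 XOR 0 XOR 0 XOR 1 XOR 1 XOR 1 XOR 0 XOR 1 XOR 0 XOR 0 = 1

1


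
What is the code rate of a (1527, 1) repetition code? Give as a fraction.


Rate = k/n = 1/1527

1/1527


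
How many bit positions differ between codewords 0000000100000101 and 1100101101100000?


Count differing positions: ^ ^ . . ^ . ^ . . ^ ^ . . ^ . ^ = 8 differences

8


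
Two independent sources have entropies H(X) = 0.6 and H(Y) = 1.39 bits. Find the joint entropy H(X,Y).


For independent variables, H(X,Y) = H(X) + H(Y) = 0.6 + 1.39 = 1.99

1.99 bits


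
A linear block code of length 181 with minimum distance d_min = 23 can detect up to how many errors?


Detection capability = d_min - 1 = 23 - 1 = 22

22 errors


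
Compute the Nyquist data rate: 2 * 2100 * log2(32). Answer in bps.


Rate = 2 * B * log2(M) = 2 * 2100 * 5.0 = 21000.0

21000.0 bps


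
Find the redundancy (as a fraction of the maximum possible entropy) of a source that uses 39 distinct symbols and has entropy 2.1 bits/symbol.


H_max = log2(K) = log2(39) = 5.2854 bits/symbol. Redundancy = 1 - H/H_max = 1 - 2.1/5.2854 = 1 - 0.3973 = 0.6027

0.6027


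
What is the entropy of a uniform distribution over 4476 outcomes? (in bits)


H = log2(n) = log2(4476) = 12.128

12.128 bits


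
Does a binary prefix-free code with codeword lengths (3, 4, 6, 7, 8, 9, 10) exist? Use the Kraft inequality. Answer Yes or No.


Kraft sum = sum(2^(-l_i)) = 0.2178, need <= 1. Result: satisfied (a binary prefix-free code with these lengths exists)

Yes


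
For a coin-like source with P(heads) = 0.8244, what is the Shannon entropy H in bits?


H = -p*log2(p) - (1-p)*log2(1-p). -0.8244*log2(0.8244) = 0.229664; -0.1756*log2(0.1756) = 0.440692. H = 0.229664 + 0.440692 = 0.6704

0.6704 bits


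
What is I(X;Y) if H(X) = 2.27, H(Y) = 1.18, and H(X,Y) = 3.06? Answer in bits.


I(X;Y) = H(X) + H(Y) - H(X,Y) = 2.27 + 1.18 - 3.06 = 0.39

0.39 bits


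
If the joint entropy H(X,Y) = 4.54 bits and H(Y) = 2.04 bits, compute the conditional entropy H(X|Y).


H(X|Y) = H(X,Y) - H(Y) = 4.54 - 2.04 = 2.5

2.5 bits


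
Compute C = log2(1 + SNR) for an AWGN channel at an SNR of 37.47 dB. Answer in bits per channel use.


SNR_linear = 10^(37.47/10) = 5584.7019; C = log2(1 + SNR_linear) = log2(1 + 5584.7019) = 12.4475

12.4475 bits/channel use


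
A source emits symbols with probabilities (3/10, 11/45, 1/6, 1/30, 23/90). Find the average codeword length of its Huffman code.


Huffman construction (repeatedly merge the two least-probable nodes; each merge adds 1 bit to every symbol beneath it): 1/30 + 1/6 = 1/5; 1/5 + 11/45 = 4/9; 23/90 + 3/10 = 5/9; 4/9 + 5/9 = 1. Resulting codeword lengths (in the order the probabilities were given): (2, 2, 3, 3, 2). L_avg = sum(p_i * l_i) = 3/10*2 + 11/45*2 + 1/6*3 + 1/30*3 + 23/90*2 = 11/5 = 2.2

2.2 bits


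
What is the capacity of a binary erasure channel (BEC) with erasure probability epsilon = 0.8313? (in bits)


C = 1 - epsilon = 1 - 0.8313 = 0.1687

0.1687 bits


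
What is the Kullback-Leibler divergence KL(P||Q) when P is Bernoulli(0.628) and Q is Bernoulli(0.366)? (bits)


KL = p*log2(p/q) + (1-p)*log2((1-p)/(1-q)) = 0.628*log2(0.628/0.366) + 0.372*log2(0.372/0.634) = 0.203

0.203 bits


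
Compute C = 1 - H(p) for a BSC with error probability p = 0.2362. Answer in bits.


H(p) = -p*log2(p) - (1-p)*log2(1-p) = -0.2362*log2(0.2362) - 0.7638*log2(0.7638) = 0.491749 + 0.296914 = 0.7887. C = 1 - H(p) = 1 - 0.7887 = 0.2113

0.2113 bits


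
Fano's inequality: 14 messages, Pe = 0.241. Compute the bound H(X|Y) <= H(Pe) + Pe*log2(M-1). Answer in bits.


H(Pe) = -Pe*log2(Pe) - (1-Pe)*log2(1-Pe) = -0.241*log2(0.241) - 0.759*log2(0.759) = 0.494748 + 0.301952 = 0.7967. Pe*log2(M-1) = 0.241*log2(13) = 0.891806. Bound = H(Pe) + Pe*log2(M-1) = 0.494748 + 0.301952 + 0.891806 = 1.6885

1.6885 bits


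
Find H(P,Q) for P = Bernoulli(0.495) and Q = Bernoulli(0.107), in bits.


H(P,Q) = -p*log2(q) - (1-p)*log2(1-q). -0.495*log2(0.107) = 1.596037; -0.505*log2(0.893) = 0.082450. H(P,Q) = 1.596037 + 0.082450 = 1.6785

1.6785 bits


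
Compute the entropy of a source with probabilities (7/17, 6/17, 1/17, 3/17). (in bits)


H = -sum(p_i * log2(p_i)). Terms: -(7/17)*log2(7/17) = 0.527103; -(6/17)*log2(6/17) = 0.530294; -(1/17)*log2(1/17) = 0.240439; -(3/17)*log2(3/17) = 0.441618. H = 0.527103 + 0.530294 + 0.240439 + 0.441618 = 1.7395

1.7395 bits


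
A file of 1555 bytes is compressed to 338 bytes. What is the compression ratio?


Ratio = original / compressed = 1555 / 338 = 4.6006

4.6006


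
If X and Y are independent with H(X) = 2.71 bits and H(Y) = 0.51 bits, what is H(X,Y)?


For independent variables, H(X,Y) = H(X) + H(Y) = 2.71 + 0.51 = 3.22

3.22 bits


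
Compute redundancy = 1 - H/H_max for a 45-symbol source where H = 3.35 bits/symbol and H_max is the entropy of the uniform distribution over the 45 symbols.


H_max = log2(K) = log2(45) = 5.4919 bits/symbol. Redundancy = 1 - H/H_max = 1 - 3.35/5.4919 = 1 - 0.61 = 0.39

0.39


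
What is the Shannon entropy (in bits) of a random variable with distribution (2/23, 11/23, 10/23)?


H = -sum(p_i * log2(p_i)). Terms: -(2/23)*log2(2/23) = 0.306397; -(11/23)*log2(11/23) = 0.508932; -(10/23)*log2(10/23) = 0.522450. H = 0.306397 + 0.508932 + 0.522450 = 1.3378

1.3378 bits


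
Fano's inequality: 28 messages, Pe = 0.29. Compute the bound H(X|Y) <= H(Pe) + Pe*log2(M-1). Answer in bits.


H(Pe) = -Pe*log2(Pe) - (1-Pe)*log2(1-Pe) = -0.29*log2(0.29) - 0.71*log2(0.71) = 0.517904 + 0.350817 = 0.8687. Pe*log2(M-1) = 0.29*log2(27) = 1.378917. Bound = H(Pe) + Pe*log2(M-1) = 0.517904 + 0.350817 + 1.378917 = 2.2476

2.2476 bits


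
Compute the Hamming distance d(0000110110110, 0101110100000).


Count differing positions: . ^ . ^ . . . . ^ . ^ ^ . = 5 differences

5


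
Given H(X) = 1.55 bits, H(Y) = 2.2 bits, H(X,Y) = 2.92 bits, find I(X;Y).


I(X;Y) = H(X) + H(Y) - H(X,Y) = 1.55 + 2.2 - 2.92 = 0.83

0.83 bits


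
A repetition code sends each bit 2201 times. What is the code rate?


Rate = k/n = 1/2201

1/2201


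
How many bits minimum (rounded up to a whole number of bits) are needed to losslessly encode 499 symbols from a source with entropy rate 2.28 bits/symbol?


Minimum bits >= n * H = 499 * 2.28 = 1137.72, rounded up to a whole number of bits = 1138

1138 bits


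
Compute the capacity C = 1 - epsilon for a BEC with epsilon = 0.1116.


C = 1 - epsilon = 1 - 0.1116 = 0.8884

0.8884 bits


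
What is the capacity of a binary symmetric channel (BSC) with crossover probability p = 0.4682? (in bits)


H(p) = -p*log2(p) - (1-p)*log2(1-p) = -0.4682*log2(0.4682) - 0.5318*log2(0.5318) = 0.512587 + 0.484493 = 0.9971. C = 1 - H(p) = 1 - 0.9971 = 0.0029

0.0029 bits


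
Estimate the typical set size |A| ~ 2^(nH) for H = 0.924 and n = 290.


log2|A_typical| = nH = 290 * 0.924 = 267.96, so |A_typical| ~ 2^267.96 = 4.613e+80

4.613e+80


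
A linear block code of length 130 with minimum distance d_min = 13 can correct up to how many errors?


Correction capability = floor((d-1)/2) = floor((13-1)/2) = 6

6 errors


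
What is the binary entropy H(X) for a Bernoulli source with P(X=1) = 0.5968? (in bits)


H = -p*log2(p) - (1-p)*log2(1-p). -0.5968*log2(0.5968) = 0.444425; -0.4032*log2(0.4032) = 0.528366. H = 0.444425 + 0.528366 = 0.9728

0.9728 bits


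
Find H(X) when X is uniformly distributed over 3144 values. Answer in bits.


H = log2(n) = log2(3144) = 11.6184

11.6184 bits


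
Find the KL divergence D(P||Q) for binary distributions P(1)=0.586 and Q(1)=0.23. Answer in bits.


KL = p*log2(p/q) + (1-p)*log2((1-p)/(1-q)) = 0.586*log2(0.586/0.23) + 0.414*log2(0.414/0.77) = 0.42

0.42 bits


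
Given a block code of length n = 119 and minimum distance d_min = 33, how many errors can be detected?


Detection capability = d_min - 1 = 33 - 1 = 32

32 errors


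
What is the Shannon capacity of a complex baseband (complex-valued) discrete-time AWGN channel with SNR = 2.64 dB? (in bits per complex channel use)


SNR_linear = 10^(2.64/10) = 1.8365; C = log2(1 + SNR_linear) = log2(1 + 1.8365) = 1.5041

1.5041 bits/channel use


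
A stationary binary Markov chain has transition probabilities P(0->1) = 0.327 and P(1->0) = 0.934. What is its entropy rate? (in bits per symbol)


Stationary distribution: pi_0 = p10/(p01+p10) = 0.7407, pi_1 = 0.2593. Entropy rate H' = pi_0*H(p01) + pi_1*H(p10) = 0.7407*0.9118 + 0.2593*0.3508 = 0.7664

0.7664 bits/symbol


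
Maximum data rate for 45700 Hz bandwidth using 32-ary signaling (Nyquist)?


Rate = 2 * B * log2(M) = 2 * 45700 * 5.0 = 457000.0

457000.0 bps


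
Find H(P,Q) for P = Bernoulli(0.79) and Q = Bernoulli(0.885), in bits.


H(P,Q) = -p*log2(q) - (1-p)*log2(1-q). -0.79*log2(0.885) = 0.139238; -0.21*log2(0.115) = 0.655262. H(P,Q) = 0.139238 + 0.655262 = 0.7945

0.7945 bits


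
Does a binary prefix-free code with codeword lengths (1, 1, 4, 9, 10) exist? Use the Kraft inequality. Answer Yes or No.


Kraft sum = sum(2^(-l_i)) = 1.0654, need <= 1. Result: violated (a binary prefix-free code with these lengths cannot exist)

No


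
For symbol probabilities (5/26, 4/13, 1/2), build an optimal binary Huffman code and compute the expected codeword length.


Huffman construction (repeatedly merge the two least-probable nodes; each merge adds 1 bit to every symbol beneath it): 5/26 + 4/13 = 1/2; 1/2 + 1/2 = 1. Resulting codeword lengths (in the order the probabilities were given): (2, 2, 1). L_avg = sum(p_i * l_i) = 5/26*2 + 4/13*2 + 1/2*1 = 3/2 = 1.5

1.5 bits


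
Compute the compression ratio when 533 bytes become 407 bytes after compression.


Ratio = original / compressed = 533 / 407 = 1.3096

1.3096


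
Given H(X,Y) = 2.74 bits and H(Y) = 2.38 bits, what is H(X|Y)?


H(X|Y) = H(X,Y) - H(Y) = 2.74 - 2.38 = 0.36

0.36 bits


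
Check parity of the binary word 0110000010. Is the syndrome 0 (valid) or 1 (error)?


Syndrome = XOR of all bits = 0 XOR 1 XOR 1 XOR 0 XOR 0 XOR 0 XOR 0 XOR 0 XOR 1 XOR 0 = 1

1


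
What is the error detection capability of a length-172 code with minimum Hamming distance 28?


Detection capability = d_min - 1 = 28 - 1 = 27

27 errors


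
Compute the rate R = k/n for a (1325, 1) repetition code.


Rate = k/n = 1/1325

1/1325


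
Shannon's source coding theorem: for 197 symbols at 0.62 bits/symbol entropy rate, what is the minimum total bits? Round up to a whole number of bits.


Minimum bits >= n * H = 197 * 0.62 = 122.14, rounded up to a whole number of bits = 123

123 bits


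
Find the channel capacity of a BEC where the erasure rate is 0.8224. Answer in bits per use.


C = 1 - epsilon = 1 - 0.8224 = 0.1776

0.1776 bits


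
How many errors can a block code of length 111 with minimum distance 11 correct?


Correction capability = floor((d-1)/2) = floor((11-1)/2) = 5

5 errors


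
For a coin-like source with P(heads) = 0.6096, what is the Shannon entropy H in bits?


H = -p*log2(p) - (1-p)*log2(1-p). -0.6096*log2(0.6096) = 0.435294; -0.3904*log2(0.3904) = 0.529763. H = 0.435294 + 0.529763 = 0.9651

0.9651 bits


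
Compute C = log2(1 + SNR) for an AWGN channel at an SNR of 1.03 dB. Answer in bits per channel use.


SNR_linear = 10^(1.03/10) = 1.2677; C = log2(1 + SNR_linear) = log2(1 + 1.2677) = 1.1812

1.1812 bits/channel use


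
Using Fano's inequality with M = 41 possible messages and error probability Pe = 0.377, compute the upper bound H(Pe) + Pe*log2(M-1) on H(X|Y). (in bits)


H(Pe) = -Pe*log2(Pe) - (1-Pe)*log2(1-Pe) = -0.377*log2(0.377) - 0.623*log2(0.623) = 0.530576 + 0.425320 = 0.9559. Pe*log2(M-1) = 0.377*log2(40) = 2.006367. Bound = H(Pe) + Pe*log2(M-1) = 0.530576 + 0.425320 + 2.006367 = 2.9623

2.9623 bits


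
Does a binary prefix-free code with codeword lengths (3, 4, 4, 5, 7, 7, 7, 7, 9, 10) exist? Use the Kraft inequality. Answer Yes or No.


Kraft sum = sum(2^(-l_i)) = 0.3154, need <= 1. Result: satisfied (a binary prefix-free code with these lengths exists)

Yes


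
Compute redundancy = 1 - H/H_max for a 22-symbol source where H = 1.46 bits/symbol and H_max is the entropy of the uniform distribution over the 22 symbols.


H_max = log2(K) = log2(22) = 4.4594 bits/symbol. Redundancy = 1 - H/H_max = 1 - 1.46/4.4594 = 1 - 0.3274 = 0.6726

0.6726


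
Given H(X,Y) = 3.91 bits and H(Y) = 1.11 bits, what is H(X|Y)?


H(X|Y) = H(X,Y) - H(Y) = 3.91 - 1.11 = 2.8

2.8 bits


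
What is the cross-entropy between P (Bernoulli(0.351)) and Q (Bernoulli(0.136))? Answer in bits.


H(P,Q) = -p*log2(q) - (1-p)*log2(1-q). -0.351*log2(0.136) = 1.010291; -0.649*log2(0.864) = 0.136872. H(P,Q) = 1.010291 + 0.136872 = 1.1472

1.1472 bits


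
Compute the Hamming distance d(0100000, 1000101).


Count differing positions: ^ ^ . . ^ . ^ = 4 differences

4


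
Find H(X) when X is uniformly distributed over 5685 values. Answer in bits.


H = log2(n) = log2(5685) = 12.4729

12.4729 bits


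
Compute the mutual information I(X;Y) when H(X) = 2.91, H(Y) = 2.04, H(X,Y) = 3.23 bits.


I(X;Y) = H(X) + H(Y) - H(X,Y) = 2.91 + 2.04 - 3.23 = 1.72

1.72 bits


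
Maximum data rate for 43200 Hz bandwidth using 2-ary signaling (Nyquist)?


Rate = 2 * B * log2(M) = 2 * 43200 * 1.0 = 86400.0

86400.0 bps


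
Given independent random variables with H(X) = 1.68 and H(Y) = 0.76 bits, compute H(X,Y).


For independent variables, H(X,Y) = H(X) + H(Y) = 1.68 + 0.76 = 2.44

2.44 bits


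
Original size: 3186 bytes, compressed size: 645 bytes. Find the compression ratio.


Ratio = original / compressed = 3186 / 645 = 4.9395

4.9395


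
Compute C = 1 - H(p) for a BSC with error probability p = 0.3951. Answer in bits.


H(p) = -p*log2(p) - (1-p)*log2(1-p) = -0.3951*log2(0.3951) - 0.6049*log2(0.6049) = 0.529320 + 0.438692 = 0.968. C = 1 - H(p) = 1 - 0.968 = 0.032

0.032 bits


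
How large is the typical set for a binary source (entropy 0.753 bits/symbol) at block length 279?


log2|A_typical| = nH = 279 * 0.753 = 210.087, so |A_typical| ~ 2^210.087 = 1.748e+63

1.748e+63


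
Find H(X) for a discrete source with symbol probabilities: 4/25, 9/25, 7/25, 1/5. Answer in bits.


H = -sum(p_i * log2(p_i)). Terms: -(4/25)*log2(4/25) = 0.423017; -(9/25)*log2(9/25) = 0.530615; -(7/25)*log2(7/25) = 0.514220; -(1/5)*log2(1/5) = 0.464386. H = 0.423017 + 0.530615 + 0.514220 + 0.464386 = 1.9322

1.9322 bits


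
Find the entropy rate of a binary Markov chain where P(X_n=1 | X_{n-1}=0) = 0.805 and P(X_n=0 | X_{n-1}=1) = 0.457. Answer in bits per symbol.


Stationary distribution: pi_0 = p10/(p01+p10) = 0.3621, pi_1 = 0.6379. Entropy rate H' = pi_0*H(p01) + pi_1*H(p10) = 0.3621*0.7118 + 0.6379*0.9947 = 0.8922

0.8922 bits/symbol


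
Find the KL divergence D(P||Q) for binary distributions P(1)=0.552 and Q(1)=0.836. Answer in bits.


KL = p*log2(p/q) + (1-p)*log2((1-p)/(1-q)) = 0.552*log2(0.552/0.836) + 0.448*log2(0.448/0.164) = 0.319

0.319 bits


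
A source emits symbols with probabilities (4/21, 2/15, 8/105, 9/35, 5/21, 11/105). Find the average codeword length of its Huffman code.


Huffman construction (repeatedly merge the two least-probable nodes; each merge adds 1 bit to every symbol beneath it): 8/105 + 11/105 = 19/105; 2/15 + 19/105 = 11/35; 4/21 + 5/21 = 3/7; 9/35 + 11/35 = 4/7; 3/7 + 4/7 = 1. Resulting codeword lengths (in the order the probabilities were given): (2, 3, 4, 2, 2, 4). L_avg = sum(p_i * l_i) = 4/21*2 + 2/15*3 + 8/105*4 + 9/35*2 + 5/21*2 + 11/105*4 = 262/105 = 2.4952

2.4952 bits


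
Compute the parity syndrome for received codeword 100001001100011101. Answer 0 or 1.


Syndrome = XOR of all bits = 1 XOR 0 XOR 0 XOR 0 XOR 0 XOR 1 XOR 0 XOR 0 XOR 1 XOR 1 XOR 0 XOR 0 XOR 0 XOR 1 XOR 1 XOR 1 XOR 0 XOR 1 = 0

0


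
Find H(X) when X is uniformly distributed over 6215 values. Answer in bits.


H = log2(n) = log2(6215) = 12.6015

12.6015 bits


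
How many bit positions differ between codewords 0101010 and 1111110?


Count differing positions: ^ . ^ . ^ . . = 3 differences

3


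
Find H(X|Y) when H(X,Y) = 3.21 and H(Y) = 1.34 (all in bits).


H(X|Y) = H(X,Y) - H(Y) = 3.21 - 1.34 = 1.87

1.87 bits


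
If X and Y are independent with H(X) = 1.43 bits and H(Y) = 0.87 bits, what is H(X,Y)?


For independent variables, H(X,Y) = H(X) + H(Y) = 1.43 + 0.87 = 2.3

2.3 bits


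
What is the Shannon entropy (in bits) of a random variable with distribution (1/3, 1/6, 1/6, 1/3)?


H = -sum(p_i * log2(p_i)). Terms: -(1/3)*log2(1/3) = 0.528321; -(1/6)*log2(1/6) = 0.430827; -(1/6)*log2(1/6) = 0.430827; -(1/3)*log2(1/3) = 0.528321. H = 0.528321 + 0.430827 + 0.430827 + 0.528321 = 1.9183

1.9183 bits


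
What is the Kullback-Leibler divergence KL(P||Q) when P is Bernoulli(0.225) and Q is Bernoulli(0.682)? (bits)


KL = p*log2(p/q) + (1-p)*log2((1-p)/(1-q)) = 0.225*log2(0.225/0.682) + 0.775*log2(0.775/0.318) = 0.636

0.636 bits


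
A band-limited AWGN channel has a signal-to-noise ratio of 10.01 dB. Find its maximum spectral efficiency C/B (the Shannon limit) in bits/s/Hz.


SNR_linear = 10^(10.01/10) = 10.0231; C/B = log2(1 + SNR_linear) = log2(1 + 10.0231) = 3.4625

3.4625 bits/s/Hz


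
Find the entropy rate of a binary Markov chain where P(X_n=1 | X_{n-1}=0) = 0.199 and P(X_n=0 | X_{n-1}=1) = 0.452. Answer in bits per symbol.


Stationary distribution: pi_0 = p10/(p01+p10) = 0.6943, pi_1 = 0.3057. Entropy rate H' = pi_0*H(p01) + pi_1*H(p10) = 0.6943*0.7199 + 0.3057*0.9933 = 0.8035

0.8035 bits/symbol


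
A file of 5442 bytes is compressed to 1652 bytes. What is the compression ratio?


Ratio = original / compressed = 5442 / 1652 = 3.2942

3.2942


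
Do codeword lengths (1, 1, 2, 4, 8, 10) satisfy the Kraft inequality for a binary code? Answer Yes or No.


Kraft sum = sum(2^(-l_i)) = 1.3174, need <= 1. Result: violated (a binary prefix-free code with these lengths cannot exist)

No


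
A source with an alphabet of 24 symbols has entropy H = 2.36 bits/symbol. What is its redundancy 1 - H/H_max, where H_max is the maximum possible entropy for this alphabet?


H_max = log2(K) = log2(24) = 4.585 bits/symbol. Redundancy = 1 - H/H_max = 1 - 2.36/4.585 = 1 - 0.5147 = 0.4853

0.4853


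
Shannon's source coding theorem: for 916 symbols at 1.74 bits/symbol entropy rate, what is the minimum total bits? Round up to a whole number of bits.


Minimum bits >= n * H = 916 * 1.74 = 1593.84, rounded up to a whole number of bits = 1594

1594 bits


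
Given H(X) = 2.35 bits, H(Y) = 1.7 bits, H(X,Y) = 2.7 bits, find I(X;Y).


I(X;Y) = H(X) + H(Y) - H(X,Y) = 2.35 + 1.7 - 2.7 = 1.35

1.35 bits


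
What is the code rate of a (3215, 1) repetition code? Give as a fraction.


Rate = k/n = 1/3215

1/3215


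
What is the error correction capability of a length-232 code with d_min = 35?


Correction capability = floor((d-1)/2) = floor((35-1)/2) = 17

17 errors


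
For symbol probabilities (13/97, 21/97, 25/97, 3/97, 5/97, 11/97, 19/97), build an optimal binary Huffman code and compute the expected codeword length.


Huffman construction (repeatedly merge the two least-probable nodes; each merge adds 1 bit to every symbol beneath it): 3/97 + 5/97 = 8/97; 8/97 + 11/97 = 19/97; 13/97 + 19/97 = 32/97; 19/97 + 21/97 = 40/97; 25/97 + 32/97 = 57/97; 40/97 + 57/97 = 1. Resulting codeword lengths (in the order the probabilities were given): (3, 2, 2, 4, 4, 3, 3). L_avg = sum(p_i * l_i) = 13/97*3 + 21/97*2 + 25/97*2 + 3/97*4 + 5/97*4 + 11/97*3 + 19/97*3 = 253/97 = 2.6082

2.6082 bits


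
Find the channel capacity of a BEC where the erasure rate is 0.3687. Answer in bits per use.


C = 1 - epsilon = 1 - 0.3687 = 0.6313

0.6313 bits


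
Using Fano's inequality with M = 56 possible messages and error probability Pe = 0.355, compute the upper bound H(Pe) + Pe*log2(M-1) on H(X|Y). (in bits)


H(Pe) = -Pe*log2(Pe) - (1-Pe)*log2(1-Pe) = -0.355*log2(0.355) - 0.645*log2(0.645) = 0.530409 + 0.408046 = 0.9385. Pe*log2(M-1) = 0.355*log2(55) = 2.052383. Bound = H(Pe) + Pe*log2(M-1) = 0.530409 + 0.408046 + 2.052383 = 2.9908

2.9908 bits


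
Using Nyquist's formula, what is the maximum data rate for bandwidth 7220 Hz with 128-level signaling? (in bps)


Rate = 2 * B * log2(M) = 2 * 7220 * 7.0 = 101080.0

101080.0 bps


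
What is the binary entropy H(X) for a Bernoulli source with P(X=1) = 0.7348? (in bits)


H = -p*log2(p) - (1-p)*log2(1-p). -0.7348*log2(0.7348) = 0.326675; -0.2652*log2(0.2652) = 0.507818. H = 0.326675 + 0.507818 = 0.8345

0.8345 bits


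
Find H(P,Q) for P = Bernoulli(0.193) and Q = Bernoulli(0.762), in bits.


H(P,Q) = -p*log2(q) - (1-p)*log2(1-q). -0.193*log2(0.762) = 0.075682; -0.807*log2(0.238) = 1.671270. H(P,Q) = 0.075682 + 1.671270 = 1.747

1.747 bits


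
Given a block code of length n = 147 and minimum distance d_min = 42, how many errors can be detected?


Detection capability = d_min - 1 = 42 - 1 = 41

41 errors


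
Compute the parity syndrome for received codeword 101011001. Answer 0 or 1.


Syndrome = XOR of all bits = 1 XOR 0 XOR 1 XOR 0 XOR 1 XOR 1 XOR 0 XOR 0 XOR 1 = 1

1


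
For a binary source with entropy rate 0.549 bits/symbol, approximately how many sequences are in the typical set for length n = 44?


log2|A_typical| = nH = 44 * 0.549 = 24.156, so |A_typical| ~ 2^24.156 = 1.869e+07

1.869e+07


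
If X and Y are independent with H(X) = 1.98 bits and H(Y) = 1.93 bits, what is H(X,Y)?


For independent variables, H(X,Y) = H(X) + H(Y) = 1.98 + 1.93 = 3.91

3.91 bits


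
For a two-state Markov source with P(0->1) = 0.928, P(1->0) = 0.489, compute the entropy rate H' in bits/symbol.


Stationary distribution: pi_0 = p10/(p01+p10) = 0.3451, pi_1 = 0.6549. Entropy rate H' = pi_0*H(p01) + pi_1*H(p10) = 0.3451*0.3733 + 0.6549*0.9997 = 0.7835

0.7835 bits/symbol


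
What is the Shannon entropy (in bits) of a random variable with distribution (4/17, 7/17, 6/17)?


H = -sum(p_i * log2(p_i)). Terms: -(4/17)*log2(4/17) = 0.491168; -(7/17)*log2(7/17) = 0.527103; -(6/17)*log2(6/17) = 0.530294. H = 0.491168 + 0.527103 + 0.530294 = 1.5486

1.5486 bits


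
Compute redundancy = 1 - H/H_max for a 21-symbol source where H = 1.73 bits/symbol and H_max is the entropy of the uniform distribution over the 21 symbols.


H_max = log2(K) = log2(21) = 4.3923 bits/symbol. Redundancy = 1 - H/H_max = 1 - 1.73/4.3923 = 1 - 0.3939 = 0.6061

0.6061


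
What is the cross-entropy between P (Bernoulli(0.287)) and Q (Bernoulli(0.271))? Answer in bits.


H(P,Q) = -p*log2(q) - (1-p)*log2(1-q). -0.287*log2(0.271) = 0.540603; -0.713*log2(0.729) = 0.325135. H(P,Q) = 0.540603 + 0.325135 = 0.8657

0.8657 bits


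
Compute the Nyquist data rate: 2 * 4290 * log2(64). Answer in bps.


Rate = 2 * B * log2(M) = 2 * 4290 * 6.0 = 51480.0

51480.0 bps


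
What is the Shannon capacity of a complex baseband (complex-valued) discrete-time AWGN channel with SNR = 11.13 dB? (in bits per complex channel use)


SNR_linear = 10^(11.13/10) = 12.9718; C = log2(1 + SNR_linear) = log2(1 + 12.9718) = 3.8044

3.8044 bits/channel use


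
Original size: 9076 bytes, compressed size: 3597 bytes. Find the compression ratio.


Ratio = original / compressed = 9076 / 3597 = 2.5232

2.5232


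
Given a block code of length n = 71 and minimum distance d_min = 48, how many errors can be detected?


Detection capability = d_min - 1 = 48 - 1 = 47

47 errors


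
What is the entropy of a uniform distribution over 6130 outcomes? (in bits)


H = log2(n) = log2(6130) = 12.5817

12.5817 bits


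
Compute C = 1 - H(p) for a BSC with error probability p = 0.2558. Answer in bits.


H(p) = -p*log2(p) - (1-p)*log2(1-p) = -0.2558*log2(0.2558) - 0.7442*log2(0.7442) = 0.503136 + 0.317206 = 0.8203. C = 1 - H(p) = 1 - 0.8203 = 0.1797

0.1797 bits


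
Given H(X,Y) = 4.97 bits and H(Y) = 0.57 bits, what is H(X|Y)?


H(X|Y) = H(X,Y) - H(Y) = 4.97 - 0.57 = 4.4

4.4 bits


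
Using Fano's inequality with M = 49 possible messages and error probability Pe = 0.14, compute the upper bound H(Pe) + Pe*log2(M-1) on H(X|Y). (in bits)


H(Pe) = -Pe*log2(Pe) - (1-Pe)*log2(1-Pe) = -0.14*log2(0.14) - 0.86*log2(0.86) = 0.397110 + 0.187129 = 0.5842. Pe*log2(M-1) = 0.14*log2(48) = 0.781895. Bound = H(Pe) + Pe*log2(M-1) = 0.397110 + 0.187129 + 0.781895 = 1.3661

1.3661 bits


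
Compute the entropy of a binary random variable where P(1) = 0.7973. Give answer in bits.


H = -p*log2(p) - (1-p)*log2(1-p). -0.7973*log2(0.7973) = 0.260562; -0.2027*log2(0.2027) = 0.466733. H = 0.260562 + 0.466733 = 0.7273

0.7273 bits


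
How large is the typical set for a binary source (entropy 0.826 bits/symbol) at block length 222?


log2|A_typical| = nH = 222 * 0.826 = 183.372, so |A_typical| ~ 2^183.372 = 1.587e+55

1.587e+55


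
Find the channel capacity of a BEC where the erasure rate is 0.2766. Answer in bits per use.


C = 1 - epsilon = 1 - 0.2766 = 0.7234

0.7234 bits


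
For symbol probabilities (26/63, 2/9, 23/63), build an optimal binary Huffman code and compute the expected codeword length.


Huffman construction (repeatedly merge the two least-probable nodes; each merge adds 1 bit to every symbol beneath it): 2/9 + 23/63 = 37/63; 26/63 + 37/63 = 1. Resulting codeword lengths (in the order the probabilities were given): (1, 2, 2). L_avg = sum(p_i * l_i) = 26/63*1 + 2/9*2 + 23/63*2 = 100/63 = 1.5873

1.5873 bits


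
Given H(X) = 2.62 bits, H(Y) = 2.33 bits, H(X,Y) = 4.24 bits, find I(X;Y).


I(X;Y) = H(X) + H(Y) - H(X,Y) = 2.62 + 2.33 - 4.24 = 0.71

0.71 bits


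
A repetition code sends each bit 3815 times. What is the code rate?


Rate = k/n = 1/3815

1/3815


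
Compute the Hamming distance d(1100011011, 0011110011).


Count differing positions: ^ ^ ^ ^ ^ . ^ . . . = 6 differences

6


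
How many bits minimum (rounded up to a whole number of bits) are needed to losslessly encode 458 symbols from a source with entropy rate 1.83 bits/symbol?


Minimum bits >= n * H = 458 * 1.83 = 838.14, rounded up to a whole number of bits = 839

839 bits


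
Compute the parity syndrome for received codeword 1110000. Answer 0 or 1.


Syndrome = XOR of all bits = 1 XOR 1 XOR 1 XOR 0 XOR 0 XOR 0 XOR 0 = 1

1


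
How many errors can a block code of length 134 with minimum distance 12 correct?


Correction capability = floor((d-1)/2) = floor((12-1)/2) = 5

5 errors
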